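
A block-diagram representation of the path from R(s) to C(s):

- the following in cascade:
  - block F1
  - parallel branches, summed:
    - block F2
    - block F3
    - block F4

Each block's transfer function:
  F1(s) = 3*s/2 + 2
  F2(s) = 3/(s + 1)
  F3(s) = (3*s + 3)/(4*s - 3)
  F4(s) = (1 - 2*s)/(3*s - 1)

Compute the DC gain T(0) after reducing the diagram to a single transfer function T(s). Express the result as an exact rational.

Step 1 - parallel reduction of F2, F3, F4 gives (s^3 + 53*s^2 - 29*s + 3)/(12*s^3 - s^2 - 10*s + 3)
Step 2 - cascade F1, (F2+F3+F4) gives (3*s^4 + 163*s^3 + 125*s^2 - 107*s + 12)/(24*s^3 - 2*s^2 - 20*s + 6)
The step-2 result is T(s). Setting s = 0: T(0) = 12/6 = 2.

Therefore the answer is 2.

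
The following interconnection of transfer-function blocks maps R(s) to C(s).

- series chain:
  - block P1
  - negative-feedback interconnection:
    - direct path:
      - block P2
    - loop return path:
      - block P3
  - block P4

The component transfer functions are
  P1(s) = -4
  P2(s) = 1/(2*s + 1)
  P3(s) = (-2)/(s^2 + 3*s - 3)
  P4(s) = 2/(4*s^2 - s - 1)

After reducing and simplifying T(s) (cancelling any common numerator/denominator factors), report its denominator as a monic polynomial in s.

[1] collapse the loop (P2 forward, P3 return) -> (s^2 + 3*s - 3)/(2*s^3 + 7*s^2 - 3*s - 5)
[2] multiply P1, [P2/(1+P2*P3)], P4 (series) -> (-8*s^2 - 24*s + 24)/(8*s^5 + 26*s^4 - 21*s^3 - 24*s^2 + 8*s + 5)
The result of step 2 is T(s) in lowest terms. Its denominator has leading coefficient 8; dividing the denominator through by 8 makes it monic.

Therefore the answer is s^5 + 13*s^4/4 - 21*s^3/8 - 3*s^2 + s + 5/8.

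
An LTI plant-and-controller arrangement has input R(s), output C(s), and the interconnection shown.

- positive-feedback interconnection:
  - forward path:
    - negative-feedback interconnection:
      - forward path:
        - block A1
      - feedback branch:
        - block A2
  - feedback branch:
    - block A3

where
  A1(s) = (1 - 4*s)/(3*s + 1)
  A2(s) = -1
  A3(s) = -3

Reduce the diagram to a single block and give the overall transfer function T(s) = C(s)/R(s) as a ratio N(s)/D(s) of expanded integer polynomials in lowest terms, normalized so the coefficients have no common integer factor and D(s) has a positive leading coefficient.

1. reduce the feedback loop with forward A1 and return A2 = (1 - 4*s)/(7*s)
2. collapse the loop ([A1/(1+A1*A2)] forward, A3 return) - this is the overall T(s), already in the required normalized form

Answer: (4*s - 1)/(5*s - 3)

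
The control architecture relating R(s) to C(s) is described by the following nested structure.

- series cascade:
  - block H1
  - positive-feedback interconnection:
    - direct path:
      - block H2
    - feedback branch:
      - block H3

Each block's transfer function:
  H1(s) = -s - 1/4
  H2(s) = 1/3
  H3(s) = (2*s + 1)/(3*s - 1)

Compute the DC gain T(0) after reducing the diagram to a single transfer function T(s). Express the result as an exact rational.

1. close the feedback loop around H2, H3 gives (3*s - 1)/(7*s - 4)
2. combine H1, [H2/(1-H2*H3)] in series gives (-12*s^2 + s + 1)/(28*s - 16)
Evaluating the step-2 result (the overall T(s)) at s = 0 gives T(0) = 1/(-16) = -1/16.

Final answer: -1/16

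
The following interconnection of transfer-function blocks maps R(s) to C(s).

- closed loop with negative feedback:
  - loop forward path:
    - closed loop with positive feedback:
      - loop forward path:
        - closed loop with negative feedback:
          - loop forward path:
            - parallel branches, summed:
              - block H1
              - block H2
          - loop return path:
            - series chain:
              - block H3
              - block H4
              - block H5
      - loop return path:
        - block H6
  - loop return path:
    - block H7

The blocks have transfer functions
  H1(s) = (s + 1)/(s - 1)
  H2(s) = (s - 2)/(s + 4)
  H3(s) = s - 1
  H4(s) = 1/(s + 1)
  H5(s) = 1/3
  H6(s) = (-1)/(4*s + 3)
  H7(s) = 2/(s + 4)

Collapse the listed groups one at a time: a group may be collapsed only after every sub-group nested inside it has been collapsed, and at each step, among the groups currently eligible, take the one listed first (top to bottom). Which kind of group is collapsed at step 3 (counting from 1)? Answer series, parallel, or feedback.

1. reduce the parallel group H1, H2
2. multiply H3, H4, H5 (series)
3. reduce the feedback loop with forward (H1+H2) and return (H3*H4*H5)
4. reduce the feedback loop with forward [(H1+H2)/(1+(H1+H2)*(H3*H4*H5))] and return H6
5. reduce the feedback loop with forward [[(H1+H2)/(1+(H1+H2)*(H3*H4*H5))]/(1-[(H1+H2)/(1+(H1+H2)*(H3*H4*H5))]*H6)] and return H7
So the answer for step 3 is feedback.

Final answer: feedback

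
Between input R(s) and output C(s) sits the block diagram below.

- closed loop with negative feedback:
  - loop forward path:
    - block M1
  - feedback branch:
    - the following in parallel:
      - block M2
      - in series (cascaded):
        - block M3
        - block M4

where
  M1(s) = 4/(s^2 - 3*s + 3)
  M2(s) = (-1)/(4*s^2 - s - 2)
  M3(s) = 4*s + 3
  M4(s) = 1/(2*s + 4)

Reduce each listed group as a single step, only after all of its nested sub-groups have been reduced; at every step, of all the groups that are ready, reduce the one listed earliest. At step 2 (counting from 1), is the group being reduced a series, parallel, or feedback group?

Step 1. series reduction of M3, M4
Step 2. sum the parallel branches M2, (M3*M4)
Step 3. reduce the feedback loop with forward M1 and return (M2+(M3*M4))
At step 2 the group reduced is parallel.

Therefore the answer is parallel.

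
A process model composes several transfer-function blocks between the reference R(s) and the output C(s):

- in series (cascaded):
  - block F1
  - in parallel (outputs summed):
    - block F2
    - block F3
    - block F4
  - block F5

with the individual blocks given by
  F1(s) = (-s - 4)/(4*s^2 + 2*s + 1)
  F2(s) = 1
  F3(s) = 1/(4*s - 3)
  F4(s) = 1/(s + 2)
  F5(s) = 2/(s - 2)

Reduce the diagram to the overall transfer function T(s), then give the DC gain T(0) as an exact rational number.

1. reduce the parallel group F2, F3, F4: (4*s^2 + 10*s - 7)/(4*s^2 + 5*s - 6)
2. multiply F1, (F2+F3+F4), F5 (series): (-8*s^3 - 52*s^2 - 66*s + 56)/(16*s^5 - 4*s^4 - 66*s^3 + 13*s^2 + 8*s + 12)
That last expression is T(s); at s = 0 only the constant terms survive, so T(0) = 56/12 = 14/3.

Hence the answer: 14/3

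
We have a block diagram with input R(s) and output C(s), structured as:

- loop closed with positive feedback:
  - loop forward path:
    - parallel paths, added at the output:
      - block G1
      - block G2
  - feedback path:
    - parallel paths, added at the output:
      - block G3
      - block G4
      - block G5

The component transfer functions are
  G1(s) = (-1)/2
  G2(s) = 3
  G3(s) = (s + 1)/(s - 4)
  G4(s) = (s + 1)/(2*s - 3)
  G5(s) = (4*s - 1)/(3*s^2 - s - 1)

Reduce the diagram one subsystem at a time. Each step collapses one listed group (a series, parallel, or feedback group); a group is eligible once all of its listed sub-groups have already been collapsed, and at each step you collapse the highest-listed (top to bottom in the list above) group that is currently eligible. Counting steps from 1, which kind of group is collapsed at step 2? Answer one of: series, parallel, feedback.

Step 1. reduce the parallel group G1, G2
Step 2. add G3, G4, G5 (parallel)
Step 3. close the feedback loop around (G1+G2), (G3+G4+G5)
So the answer for step 2 is parallel.

Final answer: parallel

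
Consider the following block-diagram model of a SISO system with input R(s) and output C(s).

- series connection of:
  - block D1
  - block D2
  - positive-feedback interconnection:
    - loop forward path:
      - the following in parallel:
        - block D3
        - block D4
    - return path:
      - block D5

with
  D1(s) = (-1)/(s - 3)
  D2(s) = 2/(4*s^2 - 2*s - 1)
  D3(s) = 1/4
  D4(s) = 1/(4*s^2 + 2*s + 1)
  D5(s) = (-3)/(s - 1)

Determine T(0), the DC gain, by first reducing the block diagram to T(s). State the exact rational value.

Reducing step by step:

(1) reduce the parallel group D3, D4: (4*s^2 + 2*s + 5)/(16*s^2 + 8*s + 4)
(2) collapse the loop ((D3+D4) forward, D5 return): (4*s^3 - 2*s^2 + 3*s - 5)/(16*s^3 + 4*s^2 + 2*s + 11)
(3) series reduction of D1, D2, [(D3+D4)/(1-(D3+D4)*D5)]: (-8*s^3 + 4*s^2 - 6*s + 10)/(64*s^6 - 208*s^5 + 32*s^4 + 84*s^3 - 132*s^2 + 61*s + 33)
The step-3 result is T(s). Setting s = 0: T(0) = 10/33.

Answer: 10/33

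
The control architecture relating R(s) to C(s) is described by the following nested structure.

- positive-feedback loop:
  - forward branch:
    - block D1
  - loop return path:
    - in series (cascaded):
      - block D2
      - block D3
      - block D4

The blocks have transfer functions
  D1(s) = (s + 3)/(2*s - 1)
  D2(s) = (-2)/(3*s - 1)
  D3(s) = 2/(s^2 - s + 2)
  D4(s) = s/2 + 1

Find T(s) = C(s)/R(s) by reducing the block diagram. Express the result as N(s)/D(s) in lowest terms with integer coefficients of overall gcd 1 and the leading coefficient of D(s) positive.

First reduce the diagram to T(s).

Step 1 - reduce the series chain D2, D3, D4 gives (-2*s - 4)/(3*s^3 - 4*s^2 + 7*s - 2)
Step 2 - feedback reduction of D1, (D2*D3*D4); the result is T(s) itself (integer coefficients, no common factor, positive leading denominator coefficient)

Answer: (3*s^4 + 5*s^3 - 5*s^2 + 19*s - 6)/(6*s^4 - 11*s^3 + 20*s^2 - s + 14)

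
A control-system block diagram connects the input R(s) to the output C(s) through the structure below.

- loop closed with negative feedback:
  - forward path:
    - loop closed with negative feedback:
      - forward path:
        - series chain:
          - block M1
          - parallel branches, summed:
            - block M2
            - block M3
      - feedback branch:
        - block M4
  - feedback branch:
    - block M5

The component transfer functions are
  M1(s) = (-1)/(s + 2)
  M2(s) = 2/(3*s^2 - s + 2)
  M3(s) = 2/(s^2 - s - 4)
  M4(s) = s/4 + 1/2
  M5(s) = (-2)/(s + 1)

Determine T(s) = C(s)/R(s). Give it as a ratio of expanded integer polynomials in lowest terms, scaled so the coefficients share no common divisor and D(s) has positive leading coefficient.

1. combine M2, M3 in parallel gives (8*s^2 - 4*s - 4)/(3*s^4 - 4*s^3 - 9*s^2 + 2*s - 8)
2. cascade M1, (M2+M3) gives (-8*s^2 + 4*s + 4)/(3*s^5 + 2*s^4 - 17*s^3 - 16*s^2 - 4*s - 16)
3. collapse the loop ((M1*(M2+M3)) forward, M4 return) gives (-8*s^2 + 4*s + 4)/(3*s^5 + 2*s^4 - 19*s^3 - 19*s^2 - s - 14)
4. apply the feedback formula to [(M1*(M2+M3))/(1+(M1*(M2+M3))*M4)], M5; the result is T(s) itself (integer coefficients, no common factor, positive leading denominator coefficient)

Final answer: (-8*s^3 - 4*s^2 + 8*s + 4)/(3*s^6 + 5*s^5 - 17*s^4 - 38*s^3 - 4*s^2 - 23*s - 22)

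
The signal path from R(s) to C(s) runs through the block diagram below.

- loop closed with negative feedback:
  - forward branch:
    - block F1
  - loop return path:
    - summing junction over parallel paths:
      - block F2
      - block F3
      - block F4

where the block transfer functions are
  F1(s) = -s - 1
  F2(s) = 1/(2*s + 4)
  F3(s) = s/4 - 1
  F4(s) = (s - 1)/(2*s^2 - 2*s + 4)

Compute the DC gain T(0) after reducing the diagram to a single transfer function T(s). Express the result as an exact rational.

The answer is -1/2.

Reasoning:
1. parallel reduction of F2, F3, F4; result (s^4 - 3*s^3 + 4*s - 16)/(4*s^3 + 4*s^2 + 16)
2. reduce the feedback loop with forward F1 and return (F2+F3+F4); result (4*s^4 + 8*s^3 + 4*s^2 + 16*s + 16)/(s^5 - 2*s^4 - 7*s^3 - 12*s - 32)
Evaluating the step-2 result (the overall T(s)) at s = 0 gives T(0) = 16/(-32) = -1/2.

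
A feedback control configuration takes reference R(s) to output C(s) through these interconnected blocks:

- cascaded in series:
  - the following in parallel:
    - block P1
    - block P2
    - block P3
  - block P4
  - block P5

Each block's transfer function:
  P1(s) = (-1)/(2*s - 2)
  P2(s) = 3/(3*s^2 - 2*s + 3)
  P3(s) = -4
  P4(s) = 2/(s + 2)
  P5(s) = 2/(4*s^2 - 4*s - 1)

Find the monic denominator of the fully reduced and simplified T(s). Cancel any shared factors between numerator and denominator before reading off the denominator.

The answer is s^6 - 2*s^5/3 - 9*s^4/4 + 47*s^3/12 - 47*s^2/12 + 17*s/12 + 1/2.

Reasoning:
Step 1 - parallel reduction of P1, P2, P3 gives (-24*s^3 + 37*s^2 - 32*s + 15)/(6*s^3 - 10*s^2 + 10*s - 6)
Step 2 - combine (P1+P2+P3), P4, P5 in series gives (-48*s^3 + 74*s^2 - 64*s + 30)/(12*s^6 - 8*s^5 - 27*s^4 + 47*s^3 - 47*s^2 + 17*s + 6)
T(s) is the step-2 result (common factors already cancelled). Leading coefficient of the denominator: 12. Divide through by 12 for the monic polynomial.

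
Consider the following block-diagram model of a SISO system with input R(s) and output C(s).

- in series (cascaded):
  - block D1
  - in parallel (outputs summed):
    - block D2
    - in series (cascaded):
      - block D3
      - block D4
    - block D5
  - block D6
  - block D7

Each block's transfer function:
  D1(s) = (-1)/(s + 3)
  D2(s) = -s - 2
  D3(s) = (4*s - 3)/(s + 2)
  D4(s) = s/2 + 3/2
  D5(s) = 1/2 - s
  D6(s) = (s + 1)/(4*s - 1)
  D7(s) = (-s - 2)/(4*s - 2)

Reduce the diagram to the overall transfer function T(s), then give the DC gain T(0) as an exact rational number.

Step 1 - cascade D3, D4 = (4*s^2 + 9*s - 9)/(2*s + 4)
Step 2 - parallel reduction of D2, (D3*D4), D5 = (-2*s - 15)/(2*s + 4)
Step 3 - series reduction of D1, (D2+(D3*D4)+D5), D6, D7 = (-2*s^2 - 17*s - 15)/(32*s^3 + 72*s^2 - 68*s + 12)
The step-3 result is T(s). Setting s = 0: T(0) = -15/12 = -5/4.

Therefore the answer is -5/4.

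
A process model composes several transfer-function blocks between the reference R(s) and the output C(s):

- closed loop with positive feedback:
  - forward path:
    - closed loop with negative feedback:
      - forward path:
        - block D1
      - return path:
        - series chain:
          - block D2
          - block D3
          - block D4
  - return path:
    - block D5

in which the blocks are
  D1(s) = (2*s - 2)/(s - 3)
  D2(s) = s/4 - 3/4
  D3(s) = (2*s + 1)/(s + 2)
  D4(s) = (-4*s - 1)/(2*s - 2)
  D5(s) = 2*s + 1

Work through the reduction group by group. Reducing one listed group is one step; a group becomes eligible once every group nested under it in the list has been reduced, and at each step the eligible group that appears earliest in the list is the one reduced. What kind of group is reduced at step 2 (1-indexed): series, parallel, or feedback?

[1] cascade D2, D3, D4
[2] reduce the feedback loop with forward D1 and return (D2*D3*D4)
[3] feedback reduction of [D1/(1+D1*(D2*D3*D4))], D5
The group at step 2 is a feedback group.

Therefore the answer is feedback.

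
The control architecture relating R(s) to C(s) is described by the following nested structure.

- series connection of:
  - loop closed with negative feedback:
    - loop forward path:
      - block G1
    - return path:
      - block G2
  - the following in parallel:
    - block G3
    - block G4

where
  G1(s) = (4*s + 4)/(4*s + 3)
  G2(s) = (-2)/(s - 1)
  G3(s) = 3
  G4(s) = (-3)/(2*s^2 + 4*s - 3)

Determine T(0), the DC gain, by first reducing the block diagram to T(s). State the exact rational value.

First reduce the diagram to T(s).

(1) close the feedback loop around G1, G2 gives (4*s^2 - 4)/(4*s^2 - 9*s - 11)
(2) add G3, G4 (parallel) gives (6*s^2 + 12*s - 12)/(2*s^2 + 4*s - 3)
(3) cascade [G1/(1+G1*G2)], (G3+G4) gives (24*s^4 + 48*s^3 - 72*s^2 - 48*s + 48)/(8*s^4 - 2*s^3 - 70*s^2 - 17*s + 33)
DC gain: substitute s = 0 into T(s) from step 3: T(0) = 48/33 = 16/11.

Answer: 16/11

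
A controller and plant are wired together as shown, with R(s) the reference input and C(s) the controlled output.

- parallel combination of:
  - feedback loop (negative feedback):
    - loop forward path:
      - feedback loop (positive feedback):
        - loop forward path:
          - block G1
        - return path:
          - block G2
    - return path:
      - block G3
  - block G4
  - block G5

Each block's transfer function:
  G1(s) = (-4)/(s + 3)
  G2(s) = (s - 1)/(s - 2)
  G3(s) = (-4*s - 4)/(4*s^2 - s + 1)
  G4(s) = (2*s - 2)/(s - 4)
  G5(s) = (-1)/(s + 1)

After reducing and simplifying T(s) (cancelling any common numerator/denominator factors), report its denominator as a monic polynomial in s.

[1] feedback reduction of G1, G2, giving (8 - 4*s)/(s^2 + 5*s - 10)
[2] feedback reduction of [G1/(1-G1*G2)], G3, giving (-16*s^3 + 36*s^2 - 12*s + 8)/(4*s^4 + 19*s^3 - 28*s^2 - s - 42)
[3] reduce the parallel group [[G1/(1-G1*G2)]/(1+[G1/(1-G1*G2)]*G3)], G4, G5, giving (8*s^6 + 18*s^5 + 17*s^4 + 8*s^3 - 239*s^2 + 64*s - 116)/(4*s^6 + 7*s^5 - 101*s^4 + 7*s^3 + 73*s^2 + 130*s + 168)
The result of step 3 is T(s) in lowest terms. Its denominator has leading coefficient 4; dividing the denominator through by 4 makes it monic.

Hence the answer: s^6 + 7*s^5/4 - 101*s^4/4 + 7*s^3/4 + 73*s^2/4 + 65*s/2 + 42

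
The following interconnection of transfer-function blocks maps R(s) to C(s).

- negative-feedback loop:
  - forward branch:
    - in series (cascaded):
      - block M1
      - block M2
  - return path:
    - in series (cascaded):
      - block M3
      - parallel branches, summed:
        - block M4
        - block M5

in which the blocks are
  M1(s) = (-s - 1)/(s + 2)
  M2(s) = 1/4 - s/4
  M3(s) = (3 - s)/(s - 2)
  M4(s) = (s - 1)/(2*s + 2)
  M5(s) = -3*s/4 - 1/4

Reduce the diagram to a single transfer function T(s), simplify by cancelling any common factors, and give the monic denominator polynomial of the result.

Step 1: multiply M1, M2 (series): (s^2 - 1)/(4*s + 8)
Step 2: add M4, M5 (parallel): (-3*s^2 - 2*s - 3)/(4*s + 4)
Step 3: reduce the series chain M3, (M4+M5): (3*s^3 - 7*s^2 - 3*s - 9)/(4*s^2 - 4*s - 8)
Step 4: reduce the feedback loop with forward (M1*M2) and return (M3*(M4+M5)): (4*s^3 - 8*s^2 - 4*s + 8)/(3*s^4 - 10*s^3 + 20*s^2 - 6*s - 55)
That last expression is T(s), already simplified. Scaling its denominator by 1/3 (the reciprocal of the leading coefficient) yields the monic denominator.

Answer: s^4 - 10*s^3/3 + 20*s^2/3 - 2*s - 55/3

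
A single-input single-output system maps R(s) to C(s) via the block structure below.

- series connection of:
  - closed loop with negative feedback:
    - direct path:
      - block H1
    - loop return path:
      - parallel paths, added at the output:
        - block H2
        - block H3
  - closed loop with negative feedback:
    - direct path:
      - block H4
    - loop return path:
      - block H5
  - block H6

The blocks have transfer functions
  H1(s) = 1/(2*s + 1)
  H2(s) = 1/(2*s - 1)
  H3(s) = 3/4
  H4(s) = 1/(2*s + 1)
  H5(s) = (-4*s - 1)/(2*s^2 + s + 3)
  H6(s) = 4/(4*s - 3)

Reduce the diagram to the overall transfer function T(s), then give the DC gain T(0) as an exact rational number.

Step 1: sum the parallel branches H2, H3: (6*s + 1)/(8*s - 4)
Step 2: collapse the loop (H1 forward, (H2+H3) return): (8*s - 4)/(16*s^2 + 6*s - 3)
Step 3: close the feedback loop around H4, H5: (2*s^2 + s + 3)/(4*s^3 + 4*s^2 + 3*s + 2)
Step 4: reduce the series chain [H1/(1+H1*(H2+H3))], [H4/(1+H4*H5)], H6: (64*s^3 + 80*s - 48)/(256*s^6 + 160*s^5 - 24*s^4 - 28*s^3 - 102*s^2 - 33*s + 18)
DC gain: substitute s = 0 into T(s) from step 4: T(0) = -48/18 = -8/3.

Therefore the answer is -8/3.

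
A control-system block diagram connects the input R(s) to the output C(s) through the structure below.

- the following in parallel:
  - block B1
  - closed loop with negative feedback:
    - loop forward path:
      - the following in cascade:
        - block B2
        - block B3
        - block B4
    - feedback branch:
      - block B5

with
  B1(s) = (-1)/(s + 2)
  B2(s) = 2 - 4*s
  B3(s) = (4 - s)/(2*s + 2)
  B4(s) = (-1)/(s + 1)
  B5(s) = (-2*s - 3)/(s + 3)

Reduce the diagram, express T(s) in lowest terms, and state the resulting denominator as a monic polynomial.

Reducing step by step:

Step 1. reduce the series chain B2, B3, B4 gives (-2*s^2 + 9*s - 4)/(s^2 + 2*s + 1)
Step 2. collapse the loop ((B2*B3*B4) forward, B5 return) gives (-2*s^3 + 3*s^2 + 23*s - 12)/(5*s^3 - 7*s^2 - 12*s + 15)
Step 3. parallel reduction of B1, [(B2*B3*B4)/(1+(B2*B3*B4)*B5)] gives (-2*s^4 - 6*s^3 + 36*s^2 + 46*s - 39)/(5*s^4 + 3*s^3 - 26*s^2 - 9*s + 30)
T(s) is the step-3 result (common factors already cancelled). Leading coefficient of the denominator: 5. Divide through by 5 for the monic polynomial.

Answer: s^4 + 3*s^3/5 - 26*s^2/5 - 9*s/5 + 6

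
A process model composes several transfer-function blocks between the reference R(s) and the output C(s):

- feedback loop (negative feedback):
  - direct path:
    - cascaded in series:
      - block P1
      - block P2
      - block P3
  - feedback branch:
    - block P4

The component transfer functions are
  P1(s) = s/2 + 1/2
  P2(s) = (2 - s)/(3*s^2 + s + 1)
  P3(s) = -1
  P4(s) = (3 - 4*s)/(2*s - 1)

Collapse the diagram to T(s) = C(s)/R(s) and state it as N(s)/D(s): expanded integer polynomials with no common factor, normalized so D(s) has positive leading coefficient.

The answer is (2*s^3 - 3*s^2 - 3*s + 2)/(8*s^3 + 5*s^2 + 7*s - 8).

Reasoning:
Step 1: cascade P1, P2, P3: (s^2 - s - 2)/(6*s^2 + 2*s + 2)
Step 2: apply the feedback formula to (P1*P2*P3), P4: this yields T(s), and no further normalization is needed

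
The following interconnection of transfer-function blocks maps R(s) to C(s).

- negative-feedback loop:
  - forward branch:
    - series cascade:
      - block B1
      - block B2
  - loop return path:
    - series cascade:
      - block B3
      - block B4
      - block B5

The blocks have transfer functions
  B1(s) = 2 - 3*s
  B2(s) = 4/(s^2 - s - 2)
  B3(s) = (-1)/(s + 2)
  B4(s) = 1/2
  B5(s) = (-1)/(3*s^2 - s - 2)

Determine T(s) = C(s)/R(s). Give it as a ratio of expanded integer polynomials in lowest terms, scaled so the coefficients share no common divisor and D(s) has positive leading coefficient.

(1) combine B1, B2 in series, giving (8 - 12*s)/(s^2 - s - 2)
(2) multiply B3, B4, B5 (series), giving 1/(6*s^3 + 10*s^2 - 8*s - 8)
(3) apply the feedback formula to (B1*B2), (B3*B4*B5): this yields T(s), and no further normalization is needed

Hence the answer: (-36*s^4 - 36*s^3 + 88*s^2 + 16*s - 32)/(3*s^5 + 2*s^4 - 15*s^3 - 10*s^2 + 6*s + 12)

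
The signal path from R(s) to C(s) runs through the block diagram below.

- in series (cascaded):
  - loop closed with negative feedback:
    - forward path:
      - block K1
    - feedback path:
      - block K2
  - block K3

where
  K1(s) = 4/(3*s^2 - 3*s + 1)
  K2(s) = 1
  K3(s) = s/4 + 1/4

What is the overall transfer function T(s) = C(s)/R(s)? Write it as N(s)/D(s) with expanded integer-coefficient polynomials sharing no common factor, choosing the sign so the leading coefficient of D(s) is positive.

The answer is (s + 1)/(3*s^2 - 3*s + 5).

Reasoning:
(1) feedback reduction of K1, K2: 4/(3*s^2 - 3*s + 5)
(2) cascade [K1/(1+K1*K2)], K3; the result is T(s) itself (integer coefficients, no common factor, positive leading denominator coefficient)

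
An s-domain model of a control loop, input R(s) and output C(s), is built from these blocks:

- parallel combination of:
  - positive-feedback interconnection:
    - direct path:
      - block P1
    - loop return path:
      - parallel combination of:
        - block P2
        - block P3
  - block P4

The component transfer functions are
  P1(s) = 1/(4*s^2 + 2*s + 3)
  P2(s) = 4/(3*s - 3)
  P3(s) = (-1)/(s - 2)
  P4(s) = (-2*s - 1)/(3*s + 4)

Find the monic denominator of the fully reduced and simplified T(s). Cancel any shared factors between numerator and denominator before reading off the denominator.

Reducing step by step:

Step 1. reduce the parallel group P2, P3, giving (s - 5)/(3*s^2 - 9*s + 6)
Step 2. close the feedback loop around P1, (P2+P3), giving (3*s^2 - 9*s + 6)/(12*s^4 - 30*s^3 + 15*s^2 - 16*s + 23)
Step 3. add [P1/(1-P1*(P2+P3))], P4 (parallel), giving (-24*s^5 + 48*s^4 + 9*s^3 + 2*s^2 - 48*s + 1)/(36*s^5 - 42*s^4 - 75*s^3 + 12*s^2 + 5*s + 92)
That last expression is T(s), already simplified. Scaling its denominator by 1/36 (the reciprocal of the leading coefficient) yields the monic denominator.

Answer: s^5 - 7*s^4/6 - 25*s^3/12 + s^2/3 + 5*s/36 + 23/9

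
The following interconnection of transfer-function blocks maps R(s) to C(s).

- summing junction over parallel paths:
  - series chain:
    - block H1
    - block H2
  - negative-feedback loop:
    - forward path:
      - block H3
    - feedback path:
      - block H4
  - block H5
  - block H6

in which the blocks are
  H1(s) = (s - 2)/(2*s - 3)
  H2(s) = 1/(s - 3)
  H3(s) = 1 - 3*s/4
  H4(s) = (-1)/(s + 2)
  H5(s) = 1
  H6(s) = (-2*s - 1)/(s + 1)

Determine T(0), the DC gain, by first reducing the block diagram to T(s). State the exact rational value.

Step 1: multiply H1, H2 (series) -> (s - 2)/(2*s^2 - 9*s + 9)
Step 2: collapse the loop (H3 forward, H4 return) -> (-3*s^2 - 2*s + 8)/(7*s + 4)
Step 3: sum the parallel branches (H1*H2), [H3/(1+H3*H4)], H5, H6 -> (-6*s^5 + 3*s^4 + 92*s^3 - 113*s^2 - 72*s + 64)/(14*s^4 - 41*s^3 - 28*s^2 + 63*s + 36)
Evaluating the step-3 result (the overall T(s)) at s = 0 gives T(0) = 64/36 = 16/9.

Therefore the answer is 16/9.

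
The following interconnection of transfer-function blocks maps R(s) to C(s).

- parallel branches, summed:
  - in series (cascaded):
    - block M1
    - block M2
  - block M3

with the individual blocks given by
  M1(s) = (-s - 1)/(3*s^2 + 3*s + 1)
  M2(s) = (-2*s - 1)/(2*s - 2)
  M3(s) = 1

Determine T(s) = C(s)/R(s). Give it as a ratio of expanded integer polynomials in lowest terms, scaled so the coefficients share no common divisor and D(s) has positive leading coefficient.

1. combine M1, M2 in series -> (2*s^2 + 3*s + 1)/(6*s^3 - 4*s - 2)
2. parallel reduction of (M1*M2), M3: this yields T(s), and no further normalization is needed

Hence the answer: (6*s^3 + 2*s^2 - s - 1)/(6*s^3 - 4*s - 2)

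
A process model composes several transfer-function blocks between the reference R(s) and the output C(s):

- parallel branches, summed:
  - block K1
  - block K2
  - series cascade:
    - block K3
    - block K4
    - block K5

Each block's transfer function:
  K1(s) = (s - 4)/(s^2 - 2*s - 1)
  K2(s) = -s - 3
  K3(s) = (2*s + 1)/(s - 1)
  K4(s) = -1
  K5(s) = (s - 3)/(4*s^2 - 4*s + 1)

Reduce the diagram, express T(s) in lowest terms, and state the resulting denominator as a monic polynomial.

Step 1. series reduction of K3, K4, K5 -> (-2*s^2 + 5*s + 3)/(4*s^3 - 8*s^2 + 5*s - 1)
Step 2. sum the parallel branches K1, K2, (K3*K4*K5) -> (-4*s^6 + 4*s^5 + 33*s^4 - 63*s^3 + 44*s^2 - 24*s - 2)/(4*s^5 - 16*s^4 + 17*s^3 - 3*s^2 - 3*s + 1)
T(s) is the step-2 result (common factors already cancelled). Leading coefficient of the denominator: 4. Divide through by 4 for the monic polynomial.

Answer: s^5 - 4*s^4 + 17*s^3/4 - 3*s^2/4 - 3*s/4 + 1/4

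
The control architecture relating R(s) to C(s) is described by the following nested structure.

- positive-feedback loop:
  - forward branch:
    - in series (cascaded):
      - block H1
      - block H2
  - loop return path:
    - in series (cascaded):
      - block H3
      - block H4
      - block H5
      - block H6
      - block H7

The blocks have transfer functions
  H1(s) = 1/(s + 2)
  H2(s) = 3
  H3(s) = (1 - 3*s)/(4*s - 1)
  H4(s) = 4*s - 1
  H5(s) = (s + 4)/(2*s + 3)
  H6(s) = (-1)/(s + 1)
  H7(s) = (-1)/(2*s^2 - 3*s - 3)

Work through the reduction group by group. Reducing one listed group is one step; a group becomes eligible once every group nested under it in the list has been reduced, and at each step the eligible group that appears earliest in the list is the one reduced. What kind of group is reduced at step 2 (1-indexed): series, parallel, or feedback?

Step 1 - series reduction of H1, H2
Step 2 - cascade H3, H4, H5, H6, H7
Step 3 - feedback reduction of (H1*H2), (H3*H4*H5*H6*H7)
Step 2: series.

Therefore the answer is series.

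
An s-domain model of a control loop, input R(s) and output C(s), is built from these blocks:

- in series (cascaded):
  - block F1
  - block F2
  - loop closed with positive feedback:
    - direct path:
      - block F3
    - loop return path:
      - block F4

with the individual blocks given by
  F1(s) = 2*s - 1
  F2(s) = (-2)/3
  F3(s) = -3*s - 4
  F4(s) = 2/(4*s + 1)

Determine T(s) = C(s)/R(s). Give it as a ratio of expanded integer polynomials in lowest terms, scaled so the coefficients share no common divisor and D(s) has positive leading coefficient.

Reducing step by step:

(1) apply the feedback formula to F3, F4; result (-12*s^2 - 19*s - 4)/(10*s + 9)
(2) series reduction of F1, F2, [F3/(1-F3*F4)] - this is the overall T(s), already in the required normalized form

Answer: (48*s^3 + 52*s^2 - 22*s - 8)/(30*s + 27)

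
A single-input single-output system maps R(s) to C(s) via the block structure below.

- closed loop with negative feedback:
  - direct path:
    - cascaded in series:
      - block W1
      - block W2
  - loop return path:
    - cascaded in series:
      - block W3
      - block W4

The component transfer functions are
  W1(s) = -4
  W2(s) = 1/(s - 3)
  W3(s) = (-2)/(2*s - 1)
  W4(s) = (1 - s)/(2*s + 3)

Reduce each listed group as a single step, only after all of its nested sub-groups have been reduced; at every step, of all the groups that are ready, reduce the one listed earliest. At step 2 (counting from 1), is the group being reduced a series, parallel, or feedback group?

Step 1: series reduction of W1, W2
Step 2: combine W3, W4 in series
Step 3: close the feedback loop around (W1*W2), (W3*W4)
The group at step 2 is a series group.

Hence the answer: series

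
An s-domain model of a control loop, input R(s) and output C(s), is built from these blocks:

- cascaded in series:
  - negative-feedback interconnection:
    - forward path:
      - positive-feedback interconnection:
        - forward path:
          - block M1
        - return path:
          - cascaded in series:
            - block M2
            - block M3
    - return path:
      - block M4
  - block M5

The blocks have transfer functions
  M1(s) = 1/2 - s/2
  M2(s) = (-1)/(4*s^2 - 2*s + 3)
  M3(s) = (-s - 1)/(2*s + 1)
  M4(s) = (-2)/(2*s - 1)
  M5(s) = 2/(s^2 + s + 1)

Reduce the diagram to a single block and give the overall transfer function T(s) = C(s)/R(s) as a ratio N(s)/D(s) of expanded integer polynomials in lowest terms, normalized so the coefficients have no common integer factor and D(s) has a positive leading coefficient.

Step 1. multiply M2, M3 (series) gives (s + 1)/(8*s^3 + 4*s + 3)
Step 2. apply the feedback formula to M1, (M2*M3) gives (-8*s^4 + 8*s^3 - 4*s^2 + s + 3)/(16*s^3 + s^2 + 8*s + 5)
Step 3. reduce the feedback loop with forward [M1/(1-M1*(M2*M3))] and return M4 gives (-16*s^5 + 24*s^4 - 16*s^3 + 6*s^2 + 5*s - 3)/(48*s^4 - 30*s^3 + 23*s^2 - 11)
Step 4. reduce the series chain [[M1/(1-M1*(M2*M3))]/(1+[M1/(1-M1*(M2*M3))]*M4)], M5, giving the overall T(s)

Final answer: (-32*s^5 + 48*s^4 - 32*s^3 + 12*s^2 + 10*s - 6)/(48*s^6 + 18*s^5 + 41*s^4 - 7*s^3 + 12*s^2 - 11*s - 11)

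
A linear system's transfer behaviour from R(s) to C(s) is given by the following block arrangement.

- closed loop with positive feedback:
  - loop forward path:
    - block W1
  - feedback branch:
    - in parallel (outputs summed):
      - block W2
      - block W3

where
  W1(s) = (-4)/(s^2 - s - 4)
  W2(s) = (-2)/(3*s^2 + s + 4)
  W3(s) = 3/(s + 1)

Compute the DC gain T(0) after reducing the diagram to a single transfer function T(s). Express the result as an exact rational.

The answer is -2/3.

Reasoning:
[1] combine W2, W3 in parallel: (9*s^2 + s + 10)/(3*s^3 + 4*s^2 + 5*s + 4)
[2] apply the feedback formula to W1, (W2+W3): (-12*s^3 - 16*s^2 - 20*s - 16)/(3*s^5 + s^4 - 11*s^3 + 19*s^2 - 20*s + 24)
DC gain: substitute s = 0 into T(s) from step 2: T(0) = -16/24 = -2/3.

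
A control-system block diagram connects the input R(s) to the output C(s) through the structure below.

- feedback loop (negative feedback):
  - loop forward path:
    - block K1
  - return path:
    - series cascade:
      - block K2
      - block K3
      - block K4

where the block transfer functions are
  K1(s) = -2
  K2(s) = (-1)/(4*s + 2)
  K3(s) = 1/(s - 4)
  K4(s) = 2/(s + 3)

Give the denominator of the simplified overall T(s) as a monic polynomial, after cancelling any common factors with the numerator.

Answer: s^3 - s^2/2 - 25*s/2 - 5

Working:
Step 1 - series reduction of K2, K3, K4 -> (-1)/(2*s^3 - s^2 - 25*s - 12)
Step 2 - apply the feedback formula to K1, (K2*K3*K4) -> (-4*s^3 + 2*s^2 + 50*s + 24)/(2*s^3 - s^2 - 25*s - 10)
No further cancellation is possible in the step-2 result, so that is T(s). Its denominator becomes monic after dividing by the leading coefficient 2.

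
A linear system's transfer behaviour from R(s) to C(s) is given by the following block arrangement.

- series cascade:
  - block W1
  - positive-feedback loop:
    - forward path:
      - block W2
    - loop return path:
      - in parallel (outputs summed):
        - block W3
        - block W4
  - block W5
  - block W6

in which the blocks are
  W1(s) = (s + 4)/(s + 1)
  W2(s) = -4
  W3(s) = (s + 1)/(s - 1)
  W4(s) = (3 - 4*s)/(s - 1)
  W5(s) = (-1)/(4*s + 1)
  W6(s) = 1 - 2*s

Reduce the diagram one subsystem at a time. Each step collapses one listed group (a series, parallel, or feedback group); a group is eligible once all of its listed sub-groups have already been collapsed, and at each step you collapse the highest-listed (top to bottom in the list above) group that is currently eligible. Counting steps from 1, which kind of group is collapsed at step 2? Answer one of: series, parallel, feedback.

Step 1: reduce the parallel group W3, W4
Step 2: apply the feedback formula to W2, (W3+W4)
Step 3: multiply W1, [W2/(1-W2*(W3+W4))], W5, W6 (series)
So the answer for step 2 is feedback.

Answer: feedback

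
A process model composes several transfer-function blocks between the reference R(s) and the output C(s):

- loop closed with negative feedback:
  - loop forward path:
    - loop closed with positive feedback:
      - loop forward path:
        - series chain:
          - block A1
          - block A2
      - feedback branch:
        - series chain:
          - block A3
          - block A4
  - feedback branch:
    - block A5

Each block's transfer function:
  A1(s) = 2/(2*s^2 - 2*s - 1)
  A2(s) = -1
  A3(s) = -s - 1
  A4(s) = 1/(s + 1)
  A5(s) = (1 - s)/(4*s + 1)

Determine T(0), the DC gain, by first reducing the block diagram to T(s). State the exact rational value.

The answer is 2/5.

Reasoning:
(1) series reduction of A1, A2; result (-2)/(2*s^2 - 2*s - 1)
(2) reduce the series chain A3, A4; result -1
(3) collapse the loop ((A1*A2) forward, (A3*A4) return); result (-2)/(2*s^2 - 2*s - 3)
(4) apply the feedback formula to [(A1*A2)/(1-(A1*A2)*(A3*A4))], A5; result (-8*s - 2)/(8*s^3 - 6*s^2 - 12*s - 5)
Step 4 gives the overall T(s). Then T(0) = -2/(-5) = 2/5.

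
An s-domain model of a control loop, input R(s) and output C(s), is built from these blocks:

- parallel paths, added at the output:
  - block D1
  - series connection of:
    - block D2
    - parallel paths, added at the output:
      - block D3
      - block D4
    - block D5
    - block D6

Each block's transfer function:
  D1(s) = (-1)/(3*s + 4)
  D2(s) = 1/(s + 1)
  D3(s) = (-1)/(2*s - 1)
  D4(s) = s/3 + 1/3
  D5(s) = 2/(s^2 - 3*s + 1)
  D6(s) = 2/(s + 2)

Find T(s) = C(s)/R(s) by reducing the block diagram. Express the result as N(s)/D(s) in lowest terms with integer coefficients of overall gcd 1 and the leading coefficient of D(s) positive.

Answer: (-6*s^5 + 3*s^4 + 60*s^3 + 44*s^2 - 53*s - 58)/(18*s^6 + 15*s^5 - 120*s^4 - 144*s^3 + 63*s^2 + 66*s - 24)

Working:
1. reduce the parallel group D3, D4; result (2*s^2 + s - 4)/(6*s - 3)
2. cascade D2, (D3+D4), D5, D6; result (8*s^2 + 4*s - 16)/(6*s^5 - 3*s^4 - 36*s^3 + 21*s - 6)
3. reduce the parallel group D1, (D2*(D3+D4)*D5*D6); the result is T(s) itself (integer coefficients, no common factor, positive leading denominator coefficient)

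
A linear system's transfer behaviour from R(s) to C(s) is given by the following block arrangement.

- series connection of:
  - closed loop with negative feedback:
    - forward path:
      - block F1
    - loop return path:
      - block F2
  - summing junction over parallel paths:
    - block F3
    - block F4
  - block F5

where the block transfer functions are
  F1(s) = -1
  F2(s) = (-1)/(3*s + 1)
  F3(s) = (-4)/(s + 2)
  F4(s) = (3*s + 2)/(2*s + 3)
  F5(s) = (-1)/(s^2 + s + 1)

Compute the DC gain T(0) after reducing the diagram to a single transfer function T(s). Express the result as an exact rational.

Reducing step by step:

1. close the feedback loop around F1, F2; result (-3*s - 1)/(3*s + 2)
2. parallel reduction of F3, F4; result (3*s^2 - 8)/(2*s^2 + 7*s + 6)
3. reduce the series chain [F1/(1+F1*F2)], (F3+F4), F5; result (9*s^3 + 3*s^2 - 24*s - 8)/(6*s^5 + 31*s^4 + 63*s^3 + 69*s^2 + 44*s + 12)
The step-3 result is T(s). Setting s = 0: T(0) = -8/12 = -2/3.

Answer: -2/3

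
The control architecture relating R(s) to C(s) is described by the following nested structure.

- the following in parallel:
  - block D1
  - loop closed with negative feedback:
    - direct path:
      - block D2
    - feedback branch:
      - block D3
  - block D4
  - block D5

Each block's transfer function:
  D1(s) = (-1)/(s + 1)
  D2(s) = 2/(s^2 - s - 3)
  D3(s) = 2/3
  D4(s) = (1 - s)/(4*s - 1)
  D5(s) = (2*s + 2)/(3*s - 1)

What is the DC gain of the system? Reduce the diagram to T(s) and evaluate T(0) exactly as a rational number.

Step 1 - reduce the feedback loop with forward D2 and return D3 gives 6/(3*s^2 - 3*s - 5)
Step 2 - add D1, [D2/(1+D2*D3)], D4, D5 (parallel) gives (15*s^5 - 6*s^4 + 80*s^3 - 39*s^2 - 94*s + 26)/(36*s^5 - 21*s^4 - 93*s^3 - 4*s^2 + 27*s - 5)
Step 2 gives the overall T(s). Then T(0) = 26/(-5) = -26/5.

Therefore the answer is -26/5.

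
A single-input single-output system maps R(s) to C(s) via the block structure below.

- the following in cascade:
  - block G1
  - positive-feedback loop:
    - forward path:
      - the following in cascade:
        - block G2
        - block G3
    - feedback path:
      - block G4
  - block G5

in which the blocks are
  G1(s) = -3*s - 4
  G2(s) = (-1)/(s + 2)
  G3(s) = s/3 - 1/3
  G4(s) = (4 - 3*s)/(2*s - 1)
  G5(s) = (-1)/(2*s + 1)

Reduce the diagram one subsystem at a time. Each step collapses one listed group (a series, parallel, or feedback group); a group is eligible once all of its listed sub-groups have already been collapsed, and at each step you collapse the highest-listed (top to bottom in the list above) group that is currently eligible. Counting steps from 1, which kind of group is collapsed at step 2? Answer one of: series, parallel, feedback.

Answer: feedback

Working:
Step 1. combine G2, G3 in series
Step 2. collapse the loop ((G2*G3) forward, G4 return)
Step 3. series reduction of G1, [(G2*G3)/(1-(G2*G3)*G4)], G5
Step 2 collapses a feedback group.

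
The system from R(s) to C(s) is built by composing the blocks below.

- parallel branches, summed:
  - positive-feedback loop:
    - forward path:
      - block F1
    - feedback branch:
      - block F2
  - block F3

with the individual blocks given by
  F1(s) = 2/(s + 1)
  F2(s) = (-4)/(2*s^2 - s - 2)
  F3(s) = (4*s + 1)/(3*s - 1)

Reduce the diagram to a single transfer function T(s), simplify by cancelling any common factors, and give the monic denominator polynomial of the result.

First reduce the diagram to T(s).

Step 1: close the feedback loop around F1, F2; result (4*s^2 - 2*s - 4)/(2*s^3 + s^2 - 3*s + 6)
Step 2: parallel reduction of [F1/(1-F1*F2)], F3; result (8*s^4 + 18*s^3 - 21*s^2 + 11*s + 10)/(6*s^4 + s^3 - 10*s^2 + 21*s - 6)
Step 2 gives the fully reduced T(s), with no common factor left to cancel. The denominator's leading coefficient is 6, so divide each of its coefficients by 6 to get the monic form.

Answer: s^4 + s^3/6 - 5*s^2/3 + 7*s/2 - 1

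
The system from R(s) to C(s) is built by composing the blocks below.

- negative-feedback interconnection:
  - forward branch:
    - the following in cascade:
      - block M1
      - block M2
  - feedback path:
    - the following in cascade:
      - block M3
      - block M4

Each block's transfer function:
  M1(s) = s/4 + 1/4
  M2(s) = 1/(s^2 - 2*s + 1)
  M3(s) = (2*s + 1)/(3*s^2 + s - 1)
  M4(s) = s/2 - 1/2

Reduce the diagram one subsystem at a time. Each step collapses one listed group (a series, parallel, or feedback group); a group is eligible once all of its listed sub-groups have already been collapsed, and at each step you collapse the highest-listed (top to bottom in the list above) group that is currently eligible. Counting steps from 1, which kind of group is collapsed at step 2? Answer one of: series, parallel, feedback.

Step 1: series reduction of M1, M2
Step 2: cascade M3, M4
Step 3: close the feedback loop around (M1*M2), (M3*M4)
The group at step 2 is a series group.

Hence the answer: series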